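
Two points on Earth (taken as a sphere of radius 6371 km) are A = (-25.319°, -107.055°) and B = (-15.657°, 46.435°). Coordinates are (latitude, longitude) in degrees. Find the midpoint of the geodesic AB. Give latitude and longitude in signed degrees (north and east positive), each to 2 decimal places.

-58.24°, -22.67°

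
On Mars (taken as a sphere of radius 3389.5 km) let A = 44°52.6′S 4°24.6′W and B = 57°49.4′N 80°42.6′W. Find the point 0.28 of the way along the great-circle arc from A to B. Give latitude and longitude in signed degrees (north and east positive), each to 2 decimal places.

-15.78°, -24.70°

The central angle between A and B is δ = 2.1035 rad.
With f = 0.28, the slerp weights are sin((1−f)δ)/sin δ = 1.1590 and sin(fδ)/sin δ = 0.6448.
Weighted sum of the unit vectors: (1.1590)·(0.7065,-0.0545,-0.7056) + (0.6448)·(0.0860,-0.5255,0.8464) = (0.8743, -0.4020, -0.2720).
Converting back: φ = atan2(z, √(x²+y²)) = -15.78°, λ = atan2(y, x) = -24.70°.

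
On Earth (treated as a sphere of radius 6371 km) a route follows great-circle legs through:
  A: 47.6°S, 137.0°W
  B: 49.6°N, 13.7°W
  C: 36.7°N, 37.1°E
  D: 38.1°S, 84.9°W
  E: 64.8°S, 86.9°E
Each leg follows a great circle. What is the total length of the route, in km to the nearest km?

Leg A→B: central angle 2.5019 rad, distance 15939.8 km.
Leg B→C: central angle 0.6704 rad, distance 4271.4 km.
Leg C→D: central angle 2.3506 rad, distance 14975.4 km.
Leg D→E: central angle 1.3421 rad, distance 8550.7 km.
Total: 15939.8 + 4271.4 + 14975.4 + 8550.7 ≈ 43737 km.

43737 km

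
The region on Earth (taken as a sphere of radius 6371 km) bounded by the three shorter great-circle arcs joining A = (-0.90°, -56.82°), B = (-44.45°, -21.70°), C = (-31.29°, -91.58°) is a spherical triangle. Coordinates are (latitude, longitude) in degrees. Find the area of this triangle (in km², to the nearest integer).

Side lengths (central angles): a = 0.9600, b = 0.7811, c = 0.9337 rad; semiperimeter s = 1.3374.
By l'Huilier's theorem, tan(E/4) = √[tan(s/2) tan((s−a)/2) tan((s−b)/2) tan((s−c)/2)], giving spherical excess E = 0.3745 rad.
Area = E·R² = 0.3745 × (6371)² ≈ 15201576 km².

15201576 km²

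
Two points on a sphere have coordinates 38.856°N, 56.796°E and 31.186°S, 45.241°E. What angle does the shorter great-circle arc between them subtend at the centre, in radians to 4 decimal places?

Let φ₁ = 0.6782 rad, φ₂ = -0.5443 rad, and Δλ = -0.2017 rad.
cos c = sin φ₁ sin φ₂ + cos φ₁ cos φ₂ cos Δλ = (0.6274)(-0.5178) + (0.7787)(0.8555)(0.9797) = 0.32783,
so c = arccos(0.32783) = 1.23679 rad.
So the angular separation is 1.2368 rad.

1.2368 rad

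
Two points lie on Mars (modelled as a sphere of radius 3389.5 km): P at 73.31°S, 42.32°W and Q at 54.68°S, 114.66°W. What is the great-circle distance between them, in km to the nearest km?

1994 km

With latitudes φ₁ = -73.310°, φ₂ = -54.680° and longitude difference Δλ = -72.340°:
cos c = sin φ₁ sin φ₂ + cos φ₁ cos φ₂ cos Δλ = (-0.9579)(-0.8159) + (0.2872)(0.5781)(0.3034) = 0.83193,
so c = arccos(0.83193) = 0.58821 rad.
Distance = R·c = 3389.5 × 0.5882 ≈ 1994 km.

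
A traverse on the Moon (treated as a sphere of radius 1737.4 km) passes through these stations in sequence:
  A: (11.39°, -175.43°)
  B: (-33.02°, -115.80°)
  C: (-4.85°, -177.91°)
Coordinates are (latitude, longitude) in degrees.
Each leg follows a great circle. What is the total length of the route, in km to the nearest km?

Leg A→B: central angle 1.2578 rad, distance 2185.2 km.
Leg B→C: central angle 1.1187 rad, distance 1943.6 km.
Total: 2185.2 + 1943.6 ≈ 4129 km.

4129 km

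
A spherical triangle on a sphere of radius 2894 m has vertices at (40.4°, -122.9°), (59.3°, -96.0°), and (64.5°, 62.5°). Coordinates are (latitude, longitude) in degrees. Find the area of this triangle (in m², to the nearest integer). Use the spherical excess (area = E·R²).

1451404 m²

Side lengths (central angles): a = 0.9624, b = 1.3092, c = 0.4417 rad; semiperimeter s = 1.3567.
By l'Huilier's theorem, tan(E/4) = √[tan(s/2) tan((s−a)/2) tan((s−b)/2) tan((s−c)/2)], giving spherical excess E = 0.1733 rad.
Area = E·R² = 0.1733 × (2894)² ≈ 1451404 m².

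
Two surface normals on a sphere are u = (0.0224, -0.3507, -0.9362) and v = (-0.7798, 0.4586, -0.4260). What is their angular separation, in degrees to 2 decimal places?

u·v = 0.2205; |u| = 1.0000, |v| = 0.9999.
cos θ = (u·v)/(|u||v|) = 0.2205, so θ = 77.26°.

77.26°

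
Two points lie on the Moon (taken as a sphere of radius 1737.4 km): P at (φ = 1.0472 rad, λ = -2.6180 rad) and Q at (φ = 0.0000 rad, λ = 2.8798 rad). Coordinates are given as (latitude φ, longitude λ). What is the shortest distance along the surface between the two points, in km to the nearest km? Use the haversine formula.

2101 km

With latitudes φ₁ = 60.000°, φ₂ = 0.000° and longitude difference Δλ = -44.999°:
Haversine: a = sin²(Δφ/2) + cos φ₁ cos φ₂ sin²(Δλ/2) = 0.2500 + (0.5000)(1.0000)(0.1464) = 0.32322.
Central angle c = 2·arcsin(√a) = 1.20943 rad.
Distance = R·c = 1737.4 × 1.2094 ≈ 2101 km.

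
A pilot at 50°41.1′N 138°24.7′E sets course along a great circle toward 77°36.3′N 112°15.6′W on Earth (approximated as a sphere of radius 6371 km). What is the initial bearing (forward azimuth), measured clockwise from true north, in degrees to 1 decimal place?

16.7°

Δλ = 109.328° = 1.9081 rad.
y = sin Δλ · cos φ₂ = (0.9436)(0.2147) = 0.2026
x = cos φ₁ sin φ₂ − sin φ₁ cos φ₂ cos Δλ = (0.6336)(0.9767) − (0.7737)(0.2147)(-0.3310) = 0.6738
θ = atan2(y, x) = 16.73°, so the bearing is 16.7°.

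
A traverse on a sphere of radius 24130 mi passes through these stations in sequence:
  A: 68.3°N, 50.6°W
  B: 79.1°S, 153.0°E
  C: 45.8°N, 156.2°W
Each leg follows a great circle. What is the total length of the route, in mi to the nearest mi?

Leg A→B: central angle 2.9241 rad, distance 70558.3 mi.
Leg B→C: central angle 2.2404 rad, distance 54060.2 mi.
Total: 70558.3 + 54060.2 ≈ 124619 mi.

124619 mi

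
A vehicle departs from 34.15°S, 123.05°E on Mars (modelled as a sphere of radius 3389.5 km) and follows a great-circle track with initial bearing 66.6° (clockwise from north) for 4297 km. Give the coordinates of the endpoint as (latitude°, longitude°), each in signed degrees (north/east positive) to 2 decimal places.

8.40°, -174.64°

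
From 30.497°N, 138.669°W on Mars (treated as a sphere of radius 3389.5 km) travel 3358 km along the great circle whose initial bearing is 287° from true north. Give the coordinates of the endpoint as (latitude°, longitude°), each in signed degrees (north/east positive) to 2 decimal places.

29.27°, 154.85°

Angular distance δ = d/R = 3358/3389.5 = 0.99071 rad; initial bearing θ = 5.0091 rad.
sin φ₂ = sin φ₁ cos δ + cos φ₁ sin δ cos θ = (0.5075)(0.5481) + (0.8617)(0.8364)(0.2924) = 0.4889, so φ₂ = 29.27°.
Δλ = atan2(sin θ sin δ cos φ₁, cos δ − sin φ₁ sin φ₂) = atan2(-0.6892, 0.3000) = -66.477°.
λ₂ = -138.669° − 66.477° = -205.15° → 154.85° after wrapping to (−180°, 180°].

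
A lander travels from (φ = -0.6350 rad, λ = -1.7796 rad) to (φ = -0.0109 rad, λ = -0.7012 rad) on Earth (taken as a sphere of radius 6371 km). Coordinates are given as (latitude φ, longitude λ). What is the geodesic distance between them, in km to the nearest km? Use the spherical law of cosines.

7476 km

Let φ₁ = -0.6350 rad, φ₂ = -0.0109 rad, and Δλ = 1.0784 rad.
cos c = sin φ₁ sin φ₂ + cos φ₁ cos φ₂ cos Δλ = (-0.5932)(-0.0109) + (0.8051)(0.9999)(0.4727) = 0.38703,
so c = arccos(0.38703) = 1.17339 rad.
Distance = R·c = 6371 × 1.1734 ≈ 7476 km.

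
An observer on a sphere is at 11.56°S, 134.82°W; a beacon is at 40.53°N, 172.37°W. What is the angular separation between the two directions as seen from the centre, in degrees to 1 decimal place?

With latitudes φ₁ = -11.560°, φ₂ = 40.530° and longitude difference Δλ = -37.550°:
cos c = sin φ₁ sin φ₂ + cos φ₁ cos φ₂ cos Δλ = (-0.2004)(0.6498) + (0.9797)(0.7601)(0.7928) = 0.46015,
so c = arccos(0.46015) = 1.09263 rad.
So the angular separation is 62.6°.

62.6°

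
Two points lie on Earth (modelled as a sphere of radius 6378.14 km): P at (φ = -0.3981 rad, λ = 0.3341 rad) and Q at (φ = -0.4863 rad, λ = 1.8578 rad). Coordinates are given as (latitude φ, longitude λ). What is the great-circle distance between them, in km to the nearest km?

Let φ₁ = -0.3981 rad, φ₂ = -0.4863 rad, and Δλ = 1.5237 rad.
cos c = sin φ₁ sin φ₂ + cos φ₁ cos φ₂ cos Δλ = (-0.3877)(-0.4674) + (0.9218)(0.8841)(0.0471) = 0.21955,
so c = arccos(0.21955) = 1.34945 rad.
Distance = R·c = 6378.14 × 1.3494 ≈ 8607 km.

8607 km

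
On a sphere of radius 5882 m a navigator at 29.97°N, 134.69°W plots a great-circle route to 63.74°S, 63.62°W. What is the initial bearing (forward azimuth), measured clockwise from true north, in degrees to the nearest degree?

154°

With φ₁ = 0.5231, φ₂ = -1.1125, Δλ = 1.2404 rad, the forward-azimuth formula gives
θ = atan2( sin Δλ cos φ₂ , cos φ₁ sin φ₂ − sin φ₁ cos φ₂ cos Δλ ) = atan2(0.4185, -0.8486) = 153.75°.
So the initial bearing is 154°.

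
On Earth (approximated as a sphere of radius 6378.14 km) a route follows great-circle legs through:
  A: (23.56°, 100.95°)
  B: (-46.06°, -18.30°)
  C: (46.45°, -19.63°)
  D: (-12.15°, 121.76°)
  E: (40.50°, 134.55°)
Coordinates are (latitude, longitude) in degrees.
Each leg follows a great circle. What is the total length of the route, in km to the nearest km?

Leg A→B: central angle 2.2126 rad, distance 14112.0 km.
Leg B→C: central angle 1.6147 rad, distance 10299.0 km.
Leg C→D: central angle 2.3170 rad, distance 14778.2 km.
Leg D→E: central angle 0.9419 rad, distance 6007.7 km.
Total: 14112.0 + 10299.0 + 14778.2 + 6007.7 ≈ 45197 km.

45197 km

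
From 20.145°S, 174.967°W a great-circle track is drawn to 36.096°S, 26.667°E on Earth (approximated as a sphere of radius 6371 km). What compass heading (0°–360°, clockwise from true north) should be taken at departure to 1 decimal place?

200.2°

Δλ = -158.366° = -2.7640 rad.
y = sin Δλ · cos φ₂ = (-0.3687)(0.8080) = -0.2979
x = cos φ₁ sin φ₂ − sin φ₁ cos φ₂ cos Δλ = (0.9388)(-0.5891) − (-0.3444)(0.8080)(-0.9296) = -0.8118
θ = atan2(y, x) = -159.85°; adding 360° gives 200.2°.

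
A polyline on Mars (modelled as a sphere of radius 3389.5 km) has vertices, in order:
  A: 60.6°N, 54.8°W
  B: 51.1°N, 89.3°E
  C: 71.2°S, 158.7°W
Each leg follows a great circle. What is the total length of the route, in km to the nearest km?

12363 km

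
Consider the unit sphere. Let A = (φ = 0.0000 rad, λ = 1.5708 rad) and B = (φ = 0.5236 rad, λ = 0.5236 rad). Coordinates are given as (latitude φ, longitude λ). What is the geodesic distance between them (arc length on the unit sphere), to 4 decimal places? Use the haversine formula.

With latitudes φ₁ = 0.000°, φ₂ = 30.000° and longitude difference Δλ = -60.000°:
Haversine: a = sin²(Δφ/2) + cos φ₁ cos φ₂ sin²(Δλ/2) = 0.0670 + (1.0000)(0.8660)(0.2500) = 0.28349.
Central angle c = 2·arcsin(√a) = 1.12297 rad.
On the unit sphere the arc length equals the central angle: 1.1230.

1.1230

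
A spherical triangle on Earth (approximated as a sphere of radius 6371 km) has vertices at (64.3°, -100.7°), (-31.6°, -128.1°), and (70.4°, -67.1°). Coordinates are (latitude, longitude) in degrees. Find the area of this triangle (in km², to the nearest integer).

5908018 km²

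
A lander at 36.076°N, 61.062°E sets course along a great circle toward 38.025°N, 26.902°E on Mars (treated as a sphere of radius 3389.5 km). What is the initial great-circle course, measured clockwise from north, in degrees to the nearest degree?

284°

Δλ = -34.160° = -0.5962 rad.
y = sin Δλ · cos φ₂ = (-0.5615)(0.7877) = -0.4423
x = cos φ₁ sin φ₂ − sin φ₁ cos φ₂ cos Δλ = (0.8082)(0.6160) − (0.5889)(0.7877)(0.8275) = 0.1140
θ = atan2(y, x) = -75.54°; adding 360° gives 284°.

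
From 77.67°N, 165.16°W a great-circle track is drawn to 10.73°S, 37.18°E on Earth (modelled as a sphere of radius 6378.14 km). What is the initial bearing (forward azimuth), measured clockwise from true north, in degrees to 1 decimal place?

With φ₁ = 1.3556, φ₂ = -0.1873, Δλ = -2.7517 rad, the forward-azimuth formula gives
θ = atan2( sin Δλ cos φ₂ , cos φ₁ sin φ₂ − sin φ₁ cos φ₂ cos Δλ ) = atan2(-0.3735, 0.8481) = -23.77°.
Adding 360° brings this into [0°, 360°): 336.2°.

336.2°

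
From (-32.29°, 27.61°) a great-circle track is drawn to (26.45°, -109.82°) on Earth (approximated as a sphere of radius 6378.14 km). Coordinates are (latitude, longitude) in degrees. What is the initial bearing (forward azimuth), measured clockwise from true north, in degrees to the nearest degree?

272°

Δλ = -137.430° = -2.3986 rad.
y = sin Δλ · cos φ₂ = (-0.6765)(0.8953) = -0.6057
x = cos φ₁ sin φ₂ − sin φ₁ cos φ₂ cos Δλ = (0.8454)(0.4454) − (-0.5342)(0.8953)(-0.7365) = 0.0243
θ = atan2(y, x) = -87.70°; adding 360° gives 272°.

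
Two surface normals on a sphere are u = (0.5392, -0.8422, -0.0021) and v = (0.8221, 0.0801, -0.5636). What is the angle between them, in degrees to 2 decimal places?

u·v = 0.3770; |u| = 1.0000, |v| = 1.0000.
cos θ = (u·v)/(|u||v|) = 0.3770, so θ = 67.85°.

67.85°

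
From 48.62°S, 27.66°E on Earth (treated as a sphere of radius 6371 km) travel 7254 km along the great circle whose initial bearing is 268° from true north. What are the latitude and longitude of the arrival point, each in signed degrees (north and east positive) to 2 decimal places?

-19.59°, -46.76°

Angular distance δ = d/R = 7254/6371 = 1.13860 rad; initial bearing θ = 4.6775 rad.
sin φ₂ = sin φ₁ cos δ + cos φ₁ sin δ cos θ = (-0.7503)(0.4189) + (0.6610)(0.9080)(-0.0349) = -0.3352, so φ₂ = -19.59°.
Δλ = atan2(sin θ sin δ cos φ₁, cos δ − sin φ₁ sin φ₂) = atan2(-0.5999, 0.1673) = -74.415°.
λ₂ = 27.660° − 74.415° = -46.76°.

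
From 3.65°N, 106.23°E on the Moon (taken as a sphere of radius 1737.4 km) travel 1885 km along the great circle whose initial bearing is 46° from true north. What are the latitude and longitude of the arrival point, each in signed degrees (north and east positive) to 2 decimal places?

40.00°, 162.36°

Angular distance δ = d/R = 1885/1737.4 = 1.08495 rad; initial bearing θ = 0.8029 rad.
sin φ₂ = sin φ₁ cos δ + cos φ₁ sin δ cos θ = (0.0637)(0.4670) + (0.9980)(0.8843)(0.6947) = 0.6428, so φ₂ = 40.00°.
Δλ = atan2(sin θ sin δ cos φ₁, cos δ − sin φ₁ sin φ₂) = atan2(0.6348, 0.4260) = 56.134°.
λ₂ = 106.230° + 56.134° = 162.36°.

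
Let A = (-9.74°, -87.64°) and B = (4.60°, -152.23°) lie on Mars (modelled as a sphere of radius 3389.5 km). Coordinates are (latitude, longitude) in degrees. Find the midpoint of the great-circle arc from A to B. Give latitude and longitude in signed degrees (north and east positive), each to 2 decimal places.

-3.04°, -120.14°

Central angle δ = 1.1506 rad. Interpolating on the sphere with fraction f = 0.5:
P = [sin((1−f)δ)·A + sin(fδ)·B] / sin δ = 0.5959·A + 0.5959·B in Cartesian coordinates,
giving P = (-0.5014, -0.8636, -0.0530), i.e. latitude -3.04°, longitude -120.14°.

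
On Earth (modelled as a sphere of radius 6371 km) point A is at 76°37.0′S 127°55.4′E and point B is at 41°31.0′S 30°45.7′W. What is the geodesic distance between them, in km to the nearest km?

Let φ₁ = -1.3372 rad, φ₂ = -0.7246 rad, and Δλ = -2.7696 rad.
Haversine: a = sin²(Δφ/2) + cos φ₁ cos φ₂ sin²(Δλ/2) = 0.0909 + (0.2315)(0.7488)(0.9658) = 0.25831.
Central angle c = 2·arcsin(√a) = 1.06628 rad.
Distance = R·c = 6371 × 1.0663 ≈ 6793 km.

6793 km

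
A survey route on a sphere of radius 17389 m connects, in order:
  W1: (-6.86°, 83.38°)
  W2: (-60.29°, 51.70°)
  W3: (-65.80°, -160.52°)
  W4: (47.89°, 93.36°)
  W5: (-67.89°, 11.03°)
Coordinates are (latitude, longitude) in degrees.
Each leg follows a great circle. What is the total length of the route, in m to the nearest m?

Leg W1→W2: central angle 1.0210 rad, distance 17754.8 m.
Leg W2→W3: central angle 0.9016 rad, distance 15678.3 m.
Leg W3→W4: central angle 2.4234 rad, distance 42140.2 m.
Leg W4→W5: central angle 2.2832 rad, distance 39701.7 m.
Total: 17754.8 + 15678.3 + 42140.2 + 39701.7 ≈ 115275 m.

115275 m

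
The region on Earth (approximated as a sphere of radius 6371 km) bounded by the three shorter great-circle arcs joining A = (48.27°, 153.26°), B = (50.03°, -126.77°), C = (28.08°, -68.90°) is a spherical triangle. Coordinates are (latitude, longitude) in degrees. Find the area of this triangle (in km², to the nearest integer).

Side lengths (central angles): a = 0.8471, b = 1.6549, c = 0.8679 rad; semiperimeter s = 1.6850.
By l'Huilier's theorem, tan(E/4) = √[tan(s/2) tan((s−a)/2) tan((s−b)/2) tan((s−c)/2)], giving spherical excess E = 0.2276 rad.
Area = E·R² = 0.2276 × (6371)² ≈ 9239758 km².

9239758 km²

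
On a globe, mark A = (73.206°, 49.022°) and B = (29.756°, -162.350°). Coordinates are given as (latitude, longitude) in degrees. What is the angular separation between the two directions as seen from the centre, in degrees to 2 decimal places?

With latitudes φ₁ = 73.206°, φ₂ = 29.756° and longitude difference Δλ = 148.628°:
cos c = sin φ₁ sin φ₂ + cos φ₁ cos φ₂ cos Δλ = (0.9573)(0.4963) + (0.2889)(0.8681)(-0.8538) = 0.26098,
so c = arccos(0.26098) = 1.30676 rad.
So the angular separation is 74.87°.

74.87°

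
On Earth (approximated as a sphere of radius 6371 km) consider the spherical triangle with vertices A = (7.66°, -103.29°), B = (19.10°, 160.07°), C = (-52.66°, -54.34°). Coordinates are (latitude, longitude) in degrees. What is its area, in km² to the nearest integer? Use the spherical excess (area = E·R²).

Side lengths (central angles): a = 2.3935, b = 1.2778, c = 1.6355 rad; semiperimeter s = 2.6534.
By l'Huilier's theorem, tan(E/4) = √[tan(s/2) tan((s−a)/2) tan((s−b)/2) tan((s−c)/2)], giving spherical excess E = 1.8241 rad.
Area = E·R² = 1.8241 × (6371)² ≈ 74038890 km².

74038890 km²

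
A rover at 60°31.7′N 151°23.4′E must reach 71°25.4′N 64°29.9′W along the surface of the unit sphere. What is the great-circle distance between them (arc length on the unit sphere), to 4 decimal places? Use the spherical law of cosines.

0.7978

In radians: φ₁ = 1.0564, φ₂ = 1.2466, Δλ = 144.112° = 2.5152 rad.
cos c = sin φ₁ sin φ₂ + cos φ₁ cos φ₂ cos Δλ = (0.8706)(0.9479) + (0.4920)(0.3186)(-0.8102) = 0.69826,
so c = arccos(0.69826) = 0.79784 rad.
On the unit sphere the arc length equals the central angle: 0.7978.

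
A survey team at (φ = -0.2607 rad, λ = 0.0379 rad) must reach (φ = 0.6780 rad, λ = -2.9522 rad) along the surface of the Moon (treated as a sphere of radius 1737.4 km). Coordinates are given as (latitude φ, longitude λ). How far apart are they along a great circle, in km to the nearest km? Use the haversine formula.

4697 km

Let φ₁ = -0.2607 rad, φ₂ = 0.6780 rad, and Δλ = -2.9901 rad.
Haversine: a = sin²(Δφ/2) + cos φ₁ cos φ₂ sin²(Δλ/2) = 0.2046 + (0.9662)(0.7788)(0.9943) = 0.95278.
Central angle c = 2·arcsin(√a) = 2.70351 rad.
Distance = R·c = 1737.4 × 2.7035 ≈ 4697 km.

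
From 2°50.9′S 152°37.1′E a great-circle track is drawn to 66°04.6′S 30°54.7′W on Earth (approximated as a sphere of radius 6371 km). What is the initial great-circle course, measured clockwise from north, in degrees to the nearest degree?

Δλ = 176.470° = 3.0800 rad.
y = sin Δλ · cos φ₂ = (0.0616)(0.4055) = 0.0250
x = cos φ₁ sin φ₂ − sin φ₁ cos φ₂ cos Δλ = (0.9988)(-0.9141) − (-0.0497)(0.4055)(-0.9981) = -0.9331
θ = atan2(y, x) = 178.47°, so the bearing is 178°.

178°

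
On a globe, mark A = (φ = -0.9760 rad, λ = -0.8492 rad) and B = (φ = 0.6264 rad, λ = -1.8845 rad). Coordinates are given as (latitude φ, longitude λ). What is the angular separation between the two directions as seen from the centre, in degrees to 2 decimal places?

104.71°

In radians: φ₁ = -0.9760, φ₂ = 0.6264, Δλ = -59.318° = -1.0353 rad.
Haversine: a = sin²(Δφ/2) + cos φ₁ cos φ₂ sin²(Δλ/2) = 0.5158 + (0.5603)(0.8101)(0.2449) = 0.62696.
Central angle c = 2·arcsin(√a) = 1.82752 rad.
So the angular separation is 104.71°.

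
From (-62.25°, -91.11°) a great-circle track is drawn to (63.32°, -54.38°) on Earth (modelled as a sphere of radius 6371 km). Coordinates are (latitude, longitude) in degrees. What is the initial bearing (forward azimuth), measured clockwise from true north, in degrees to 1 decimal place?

Δλ = 36.730° = 0.6411 rad.
y = sin Δλ · cos φ₂ = (0.5980)(0.4490) = 0.2685
x = cos φ₁ sin φ₂ − sin φ₁ cos φ₂ cos Δλ = (0.4656)(0.8935) − (-0.8850)(0.4490)(0.8015) = 0.7345
θ = atan2(y, x) = 20.08°, so the bearing is 20.1°.

20.1°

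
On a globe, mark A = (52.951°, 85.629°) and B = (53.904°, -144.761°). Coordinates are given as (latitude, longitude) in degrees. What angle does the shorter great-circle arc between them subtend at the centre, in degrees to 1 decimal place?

65.3°

In radians: φ₁ = 0.9242, φ₂ = 0.9408, Δλ = 129.610° = 2.2621 rad.
Haversine: a = sin²(Δφ/2) + cos φ₁ cos φ₂ sin²(Δλ/2) = 0.0001 + (0.6025)(0.5891)(0.8188) = 0.29070.
Central angle c = 2·arcsin(√a) = 1.13889 rad.
So the angular separation is 65.3°.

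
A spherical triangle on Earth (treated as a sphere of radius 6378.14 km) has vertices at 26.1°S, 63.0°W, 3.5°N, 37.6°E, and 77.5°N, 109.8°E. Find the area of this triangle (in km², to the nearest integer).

96453922 km²

Side lengths (central angles): a = 1.4448, b = 2.2425, c = 1.7637 rad; semiperimeter s = 2.7255.
By l'Huilier's theorem, tan(E/4) = √[tan(s/2) tan((s−a)/2) tan((s−b)/2) tan((s−c)/2)], giving spherical excess E = 2.3710 rad.
Area = E·R² = 2.3710 × (6378.14)² ≈ 96453922 km².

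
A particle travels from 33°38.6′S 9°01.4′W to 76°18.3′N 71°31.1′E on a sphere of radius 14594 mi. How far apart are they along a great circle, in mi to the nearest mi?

30665 mi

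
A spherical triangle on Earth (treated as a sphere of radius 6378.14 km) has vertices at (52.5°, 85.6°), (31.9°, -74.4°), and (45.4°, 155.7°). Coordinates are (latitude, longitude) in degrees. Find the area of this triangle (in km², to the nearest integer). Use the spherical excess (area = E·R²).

Side lengths (central angles): a = 1.5769, b = 0.7808, c = 1.6373 rad; semiperimeter s = 1.9975.
By l'Huilier's theorem, tan(E/4) = √[tan(s/2) tan((s−a)/2) tan((s−b)/2) tan((s−c)/2)], giving spherical excess E = 0.8089 rad.
Area = E·R² = 0.8089 × (6378.14)² ≈ 32905736 km².

32905736 km²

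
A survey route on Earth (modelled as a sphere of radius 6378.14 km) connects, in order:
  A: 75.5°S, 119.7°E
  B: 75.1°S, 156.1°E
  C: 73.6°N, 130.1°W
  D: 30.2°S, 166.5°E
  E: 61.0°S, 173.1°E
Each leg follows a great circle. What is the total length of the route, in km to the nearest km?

34197 km

Leg A→B: central angle 0.1588 rad, distance 1013.0 km.
Leg B→C: central angle 2.7064 rad, distance 17262.0 km.
Leg C→D: central angle 1.9534 rad, distance 12458.7 km.
Leg D→E: central angle 0.5430 rad, distance 3463.1 km.
Total: 1013.0 + 17262.0 + 12458.7 + 3463.1 ≈ 34197 km.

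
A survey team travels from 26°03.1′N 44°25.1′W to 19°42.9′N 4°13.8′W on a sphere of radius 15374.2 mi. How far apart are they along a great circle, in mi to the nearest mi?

Let φ₁ = 0.4547 rad, φ₂ = 0.3441 rad, and Δλ = 0.7014 rad.
Haversine: a = sin²(Δφ/2) + cos φ₁ cos φ₂ sin²(Δλ/2) = 0.0031 + (0.8984)(0.9414)(0.1180) = 0.10288.
Central angle c = 2·arcsin(√a) = 0.65305 rad.
Distance = R·c = 15374.2 × 0.6530 ≈ 10040 mi.

10040 mi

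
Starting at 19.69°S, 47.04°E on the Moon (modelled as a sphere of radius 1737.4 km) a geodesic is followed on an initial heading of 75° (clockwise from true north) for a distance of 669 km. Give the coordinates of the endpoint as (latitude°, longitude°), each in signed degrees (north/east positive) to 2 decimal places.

-12.75°, 68.88°

Angular distance δ = d/R = 669/1737.4 = 0.38506 rad; initial bearing θ = 1.3090 rad.
sin φ₂ = sin φ₁ cos δ + cos φ₁ sin δ cos θ = (-0.3369)(0.9268) + (0.9415)(0.3756)(0.2588) = -0.2207, so φ₂ = -12.75°.
Δλ = atan2(sin θ sin δ cos φ₁, cos δ − sin φ₁ sin φ₂) = atan2(0.3416, 0.8524) = 21.838°.
λ₂ = 47.040° + 21.838° = 68.88°.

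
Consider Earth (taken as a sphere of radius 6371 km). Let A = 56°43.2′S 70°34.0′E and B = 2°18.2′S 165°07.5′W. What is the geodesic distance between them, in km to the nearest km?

11785 km

In radians: φ₁ = -0.9900, φ₂ = -0.0402, Δλ = 124.308° = 2.1696 rad.
Haversine: a = sin²(Δφ/2) + cos φ₁ cos φ₂ sin²(Δλ/2) = 0.2091 + (0.5487)(0.9992)(0.7818) = 0.63772.
Central angle c = 2·arcsin(√a) = 1.84985 rad.
Distance = R·c = 6371 × 1.8498 ≈ 11785 km.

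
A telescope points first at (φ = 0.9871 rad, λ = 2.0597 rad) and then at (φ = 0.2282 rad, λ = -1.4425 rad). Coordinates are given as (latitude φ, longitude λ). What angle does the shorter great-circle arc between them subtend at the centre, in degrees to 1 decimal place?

108.3°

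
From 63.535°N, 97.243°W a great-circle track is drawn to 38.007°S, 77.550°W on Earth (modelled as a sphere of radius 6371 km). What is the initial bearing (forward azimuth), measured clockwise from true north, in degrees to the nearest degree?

Δλ = 19.693° = 0.3437 rad.
y = sin Δλ · cos φ₂ = (0.3370)(0.7879) = 0.2655
x = cos φ₁ sin φ₂ − sin φ₁ cos φ₂ cos Δλ = (0.4457)(-0.6158) − (0.8952)(0.7879)(0.9415) = -0.9385
θ = atan2(y, x) = 164.20°, so the bearing is 164°.

164°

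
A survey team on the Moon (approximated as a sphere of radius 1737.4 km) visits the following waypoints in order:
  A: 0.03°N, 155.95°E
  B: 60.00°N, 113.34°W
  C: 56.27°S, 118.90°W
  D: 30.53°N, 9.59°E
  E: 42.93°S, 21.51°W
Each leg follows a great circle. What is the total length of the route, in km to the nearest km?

Leg A→B: central angle 1.5765 rad, distance 2739.1 km.
Leg B→C: central angle 2.0308 rad, distance 3528.2 km.
Leg C→D: central angle 2.3748 rad, distance 4126.0 km.
Leg D→E: central angle 1.3755 rad, distance 2389.8 km.
Total: 2739.1 + 3528.2 + 4126.0 + 2389.8 ≈ 12783 km.

12783 km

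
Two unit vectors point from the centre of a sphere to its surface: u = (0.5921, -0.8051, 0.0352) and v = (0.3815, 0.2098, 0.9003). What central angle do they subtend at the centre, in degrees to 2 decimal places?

84.91°

u·v = 0.0887; |u| = 1.0000, |v| = 1.0000.
cos θ = (u·v)/(|u||v|) = 0.0887, so θ = 84.91°.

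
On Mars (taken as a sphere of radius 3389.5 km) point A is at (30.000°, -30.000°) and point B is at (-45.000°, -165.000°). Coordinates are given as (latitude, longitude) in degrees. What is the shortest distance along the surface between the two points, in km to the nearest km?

8392 km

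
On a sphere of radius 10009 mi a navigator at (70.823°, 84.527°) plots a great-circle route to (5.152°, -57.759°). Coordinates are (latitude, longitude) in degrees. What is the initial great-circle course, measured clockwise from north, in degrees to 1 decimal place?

With φ₁ = 1.2361, φ₂ = 0.0899, Δλ = -2.4834 rad, the forward-azimuth formula gives
θ = atan2( sin Δλ cos φ₂ , cos φ₁ sin φ₂ − sin φ₁ cos φ₂ cos Δλ ) = atan2(-0.6092, 0.7737) = -38.22°.
Adding 360° brings this into [0°, 360°): 321.8°.

321.8°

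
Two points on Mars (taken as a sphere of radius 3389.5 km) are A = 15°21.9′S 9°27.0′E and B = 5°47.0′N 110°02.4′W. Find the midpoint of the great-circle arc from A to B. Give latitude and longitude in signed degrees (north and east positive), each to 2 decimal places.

The central angle between A and B is δ = 2.0932 rad.
With f = 0.5, the slerp weights are sin((1−f)δ)/sin δ = 0.9990 and sin(fδ)/sin δ = 0.9990.
Weighted sum of the unit vectors: (0.9990)·(0.9512,0.1583,-0.2650) + (0.9990)·(-0.3409,-0.9347,0.1008) = (0.6096, -0.7755, -0.1640).
Converting back: φ = atan2(z, √(x²+y²)) = -9.44°, λ = atan2(y, x) = -51.83°.

-9.44°, -51.83°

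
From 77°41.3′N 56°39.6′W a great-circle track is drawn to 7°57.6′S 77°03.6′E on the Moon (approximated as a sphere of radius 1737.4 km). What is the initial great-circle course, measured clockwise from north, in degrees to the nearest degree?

48°

Δλ = 133.720° = 2.3339 rad.
y = sin Δλ · cos φ₂ = (0.7227)(0.9904) = 0.7158
x = cos φ₁ sin φ₂ − sin φ₁ cos φ₂ cos Δλ = (0.2132)(-0.1385) − (0.9770)(0.9904)(-0.6911) = 0.6392
θ = atan2(y, x) = 48.23°, so the bearing is 48°.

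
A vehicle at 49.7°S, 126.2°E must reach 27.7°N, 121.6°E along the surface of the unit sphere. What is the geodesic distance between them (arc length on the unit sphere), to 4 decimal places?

With latitudes φ₁ = -49.700°, φ₂ = 27.700° and longitude difference Δλ = -4.600°:
Haversine: a = sin²(Δφ/2) + cos φ₁ cos φ₂ sin²(Δλ/2) = 0.3909 + (0.6468)(0.8854)(0.0016) = 0.39185.
Central angle c = 2·arcsin(√a) = 1.35277 rad.
On the unit sphere the arc length equals the central angle: 1.3528.

1.3528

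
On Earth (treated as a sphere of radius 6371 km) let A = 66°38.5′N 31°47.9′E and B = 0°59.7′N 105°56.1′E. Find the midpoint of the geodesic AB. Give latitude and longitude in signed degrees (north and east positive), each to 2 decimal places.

The central angle between A and B is δ = 1.4462 rad.
With f = 0.5, the slerp weights are sin((1−f)δ)/sin δ = 0.6669 and sin(fδ)/sin δ = 0.6669.
Weighted sum of the unit vectors: (0.6669)·(0.3370,0.2089,0.9180) + (0.6669)·(-0.2745,0.9614,0.0174) = (0.0417, 0.7805, 0.6238).
Converting back: φ = atan2(z, √(x²+y²)) = 38.59°, λ = atan2(y, x) = 86.94°.

38.59°, 86.94°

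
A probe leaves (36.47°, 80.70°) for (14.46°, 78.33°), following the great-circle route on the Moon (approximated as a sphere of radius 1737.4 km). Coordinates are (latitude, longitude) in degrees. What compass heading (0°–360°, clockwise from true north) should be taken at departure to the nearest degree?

Δλ = -2.370° = -0.0414 rad.
y = sin Δλ · cos φ₂ = (-0.0414)(0.9683) = -0.0400
x = cos φ₁ sin φ₂ − sin φ₁ cos φ₂ cos Δλ = (0.8042)(0.2497) − (0.5944)(0.9683)(0.9991) = -0.3743
θ = atan2(y, x) = -173.89°; adding 360° gives 186°.

186°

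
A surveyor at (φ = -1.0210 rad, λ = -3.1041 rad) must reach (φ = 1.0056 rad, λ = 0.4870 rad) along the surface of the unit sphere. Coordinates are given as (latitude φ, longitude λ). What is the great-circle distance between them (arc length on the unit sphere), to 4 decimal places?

2.9047

Let φ₁ = -1.0210 rad, φ₂ = 1.0056 rad, and Δλ = -2.6921 rad.
Haversine: a = sin²(Δφ/2) + cos φ₁ cos φ₂ sin²(Δλ/2) = 0.7201 + (0.5225)(0.5356)(0.9503) = 0.98604.
Central angle c = 2·arcsin(√a) = 2.90474 rad.
On the unit sphere the arc length equals the central angle: 2.9047.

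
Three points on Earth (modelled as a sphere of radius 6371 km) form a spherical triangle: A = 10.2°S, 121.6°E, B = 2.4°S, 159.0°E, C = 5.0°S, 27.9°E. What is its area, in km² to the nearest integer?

2962178 km²

Side lengths (central angles): a = 2.2792, b = 1.6187, c = 0.6623 rad; semiperimeter s = 2.2801.
By l'Huilier's theorem, tan(E/4) = √[tan(s/2) tan((s−a)/2) tan((s−b)/2) tan((s−c)/2)], giving spherical excess E = 0.0730 rad.
Area = E·R² = 0.0730 × (6371)² ≈ 2962178 km².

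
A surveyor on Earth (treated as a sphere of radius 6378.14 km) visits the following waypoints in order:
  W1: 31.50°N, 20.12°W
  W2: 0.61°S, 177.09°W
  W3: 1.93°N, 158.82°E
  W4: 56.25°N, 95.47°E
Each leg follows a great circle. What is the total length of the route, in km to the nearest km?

Leg W1→W2: central angle 2.4819 rad, distance 15830.1 km.
Leg W2→W3: central angle 0.4227 rad, distance 2696.2 km.
Leg W3→W4: central angle 1.2901 rad, distance 8228.2 km.
Total: 15830.1 + 2696.2 + 8228.2 ≈ 26755 km.

26755 km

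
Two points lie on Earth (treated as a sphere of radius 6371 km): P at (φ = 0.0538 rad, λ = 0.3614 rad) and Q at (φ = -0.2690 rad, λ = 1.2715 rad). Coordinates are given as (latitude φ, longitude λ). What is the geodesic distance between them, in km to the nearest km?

6093 km

In radians: φ₁ = 0.0538, φ₂ = -0.2690, Δλ = 52.145° = 0.9101 rad.
cos c = sin φ₁ sin φ₂ + cos φ₁ cos φ₂ cos Δλ = (0.0538)(-0.2658) + (0.9986)(0.9640)(0.6137) = 0.57645,
so c = arccos(0.57645) = 0.95642 rad.
Distance = R·c = 6371 × 0.9564 ≈ 6093 km.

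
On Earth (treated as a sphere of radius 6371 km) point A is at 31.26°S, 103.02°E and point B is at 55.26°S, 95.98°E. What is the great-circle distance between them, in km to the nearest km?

2726 km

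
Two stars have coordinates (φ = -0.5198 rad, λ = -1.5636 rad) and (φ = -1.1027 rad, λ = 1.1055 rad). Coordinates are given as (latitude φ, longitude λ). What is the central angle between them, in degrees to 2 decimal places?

With latitudes φ₁ = -29.782°, φ₂ = -63.180° and longitude difference Δλ = 152.928°:
Haversine: a = sin²(Δφ/2) + cos φ₁ cos φ₂ sin²(Δλ/2) = 0.0826 + (0.8679)(0.4512)(0.9452) = 0.45271.
Central angle c = 2·arcsin(√a) = 1.47607 rad.
So the angular separation is 84.57°.

84.57°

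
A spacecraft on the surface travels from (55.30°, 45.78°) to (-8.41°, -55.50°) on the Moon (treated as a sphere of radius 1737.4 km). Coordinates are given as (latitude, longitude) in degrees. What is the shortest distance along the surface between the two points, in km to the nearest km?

With latitudes φ₁ = 55.300°, φ₂ = -8.410° and longitude difference Δλ = -101.280°:
cos c = sin φ₁ sin φ₂ + cos φ₁ cos φ₂ cos Δλ = (0.8221)(-0.1463) + (0.5693)(0.9892)(-0.1956) = -0.23040,
so c = arccos(-0.23040) = 1.80328 rad.
Distance = R·c = 1737.4 × 1.8033 ≈ 3133 km.

3133 km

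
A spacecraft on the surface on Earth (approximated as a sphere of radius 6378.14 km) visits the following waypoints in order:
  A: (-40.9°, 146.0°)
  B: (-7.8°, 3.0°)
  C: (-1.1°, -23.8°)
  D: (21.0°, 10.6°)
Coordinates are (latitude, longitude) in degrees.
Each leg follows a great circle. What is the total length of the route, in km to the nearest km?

Leg A→B: central angle 2.1051 rad, distance 13426.4 km.
Leg B→C: central angle 0.4805 rad, distance 3064.6 km.
Leg C→D: central angle 0.7024 rad, distance 4480.1 km.
Total: 13426.4 + 3064.6 + 4480.1 ≈ 20971 km.

20971 km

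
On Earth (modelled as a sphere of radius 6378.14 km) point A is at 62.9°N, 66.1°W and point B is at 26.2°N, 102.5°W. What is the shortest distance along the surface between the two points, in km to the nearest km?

4873 km

Let φ₁ = 1.0978 rad, φ₂ = 0.4573 rad, and Δλ = -0.6353 rad.
Haversine: a = sin²(Δφ/2) + cos φ₁ cos φ₂ sin²(Δλ/2) = 0.0991 + (0.4555)(0.8973)(0.0976) = 0.13899.
Central angle c = 2·arcsin(√a) = 0.76407 rad.
Distance = R·c = 6378.14 × 0.7641 ≈ 4873 km.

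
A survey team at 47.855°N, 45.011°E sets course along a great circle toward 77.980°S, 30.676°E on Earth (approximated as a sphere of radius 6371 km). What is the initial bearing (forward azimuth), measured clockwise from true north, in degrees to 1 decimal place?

183.7°

With φ₁ = 0.8352, φ₂ = -1.3610, Δλ = -0.2502 rad, the forward-azimuth formula gives
θ = atan2( sin Δλ cos φ₂ , cos φ₁ sin φ₂ − sin φ₁ cos φ₂ cos Δλ ) = atan2(-0.0516, -0.8059) = -176.34°.
Adding 360° brings this into [0°, 360°): 183.7°.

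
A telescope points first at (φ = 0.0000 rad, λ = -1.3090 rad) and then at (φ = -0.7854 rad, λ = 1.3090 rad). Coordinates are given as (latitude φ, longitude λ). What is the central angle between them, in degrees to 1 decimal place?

Let φ₁ = 0.0000 rad, φ₂ = -0.7854 rad, and Δλ = 2.6180 rad.
Haversine: a = sin²(Δφ/2) + cos φ₁ cos φ₂ sin²(Δλ/2) = 0.1464 + (1.0000)(0.7071)(0.9330) = 0.80619.
Central angle c = 2·arcsin(√a) = 2.22986 rad.
So the angular separation is 127.8°.

127.8°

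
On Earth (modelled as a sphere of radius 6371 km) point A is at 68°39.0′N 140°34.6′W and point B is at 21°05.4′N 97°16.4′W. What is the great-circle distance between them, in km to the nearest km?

In radians: φ₁ = 1.1982, φ₂ = 0.3681, Δλ = 43.303° = 0.7558 rad.
Haversine: a = sin²(Δφ/2) + cos φ₁ cos φ₂ sin²(Δλ/2) = 0.1626 + (0.3641)(0.9330)(0.1361) = 0.20883.
Central angle c = 2·arcsin(√a) = 0.94920 rad.
Distance = R·c = 6371 × 0.9492 ≈ 6047 km.

6047 km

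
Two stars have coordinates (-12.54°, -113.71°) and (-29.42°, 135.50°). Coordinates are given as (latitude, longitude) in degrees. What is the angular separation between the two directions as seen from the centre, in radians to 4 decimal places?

Let φ₁ = -0.2189 rad, φ₂ = -0.5135 rad, and Δλ = -1.9337 rad.
cos c = sin φ₁ sin φ₂ + cos φ₁ cos φ₂ cos Δλ = (-0.2171)(-0.4912) + (0.9761)(0.8710)(-0.3549) = -0.19514,
so c = arccos(-0.19514) = 1.76720 rad.
So the angular separation is 1.7672 rad.

1.7672 rad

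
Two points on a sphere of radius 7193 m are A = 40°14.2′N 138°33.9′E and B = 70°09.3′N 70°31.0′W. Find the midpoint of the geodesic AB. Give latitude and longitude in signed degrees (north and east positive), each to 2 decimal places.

Central angle δ = 1.1798 rad. Interpolating on the sphere with fraction f = 0.5:
P = [sin((1−f)δ)·A + sin(fδ)·B] / sin δ = 0.6017·A + 0.6017·B in Cartesian coordinates,
giving P = (-0.2762, 0.1114, 0.9546), i.e. latitude 72.67°, longitude 158.04°.

72.67°, 158.04°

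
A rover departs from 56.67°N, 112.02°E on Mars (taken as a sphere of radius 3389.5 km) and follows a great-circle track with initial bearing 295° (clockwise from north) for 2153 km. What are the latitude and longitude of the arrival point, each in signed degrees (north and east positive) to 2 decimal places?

54.13°, 45.43°

Angular distance δ = d/R = 2153/3389.5 = 0.63520 rad; initial bearing θ = 5.1487 rad.
sin φ₂ = sin φ₁ cos δ + cos φ₁ sin δ cos θ = (0.8355)(0.8050) + (0.5495)(0.5933)(0.4226) = 0.8103, so φ₂ = 54.13°.
Δλ = atan2(sin θ sin δ cos φ₁, cos δ − sin φ₁ sin φ₂) = atan2(-0.2955, 0.1279) = -66.593°.
λ₂ = 112.020° − 66.593° = 45.43°.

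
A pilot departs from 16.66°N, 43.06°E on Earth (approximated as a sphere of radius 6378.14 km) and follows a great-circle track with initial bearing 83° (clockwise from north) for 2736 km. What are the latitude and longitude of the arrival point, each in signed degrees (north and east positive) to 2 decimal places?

18.02°, 68.79°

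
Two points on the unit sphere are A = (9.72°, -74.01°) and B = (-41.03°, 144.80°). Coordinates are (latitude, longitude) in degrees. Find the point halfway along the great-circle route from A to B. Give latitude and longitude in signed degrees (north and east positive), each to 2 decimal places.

The central angle between A and B is δ = 2.3326 rad.
With f = 0.5, the slerp weights are sin((1−f)δ)/sin δ = 1.2704 and sin(fδ)/sin δ = 1.2704.
Weighted sum of the unit vectors: (1.2704)·(0.2715,-0.9475,0.1688) + (1.2704)·(-0.6164,0.4348,-0.6565) = (-0.4382, -0.6513, -0.6195).
Converting back: φ = atan2(z, √(x²+y²)) = -38.28°, λ = atan2(y, x) = -123.93°.

-38.28°, -123.93°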